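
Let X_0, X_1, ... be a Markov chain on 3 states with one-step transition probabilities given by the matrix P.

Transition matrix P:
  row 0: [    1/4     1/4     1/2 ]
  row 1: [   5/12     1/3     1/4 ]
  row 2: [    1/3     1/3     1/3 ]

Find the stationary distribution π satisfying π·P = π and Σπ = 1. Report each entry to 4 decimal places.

Balance equations π_j = Σ_i π_i·P[i][j]:
  π_0 = 1/4·π_0 + 5/12·π_1 + 1/3·π_2
  π_1 = 1/4·π_0 + 1/3·π_1 + 1/3·π_2
  normalize: π_0 + π_1 + π_2 = 1
Solving the linear system gives exactly π = [52/157, 48/157, 57/157].

π = [0.3312, 0.3057, 0.3631]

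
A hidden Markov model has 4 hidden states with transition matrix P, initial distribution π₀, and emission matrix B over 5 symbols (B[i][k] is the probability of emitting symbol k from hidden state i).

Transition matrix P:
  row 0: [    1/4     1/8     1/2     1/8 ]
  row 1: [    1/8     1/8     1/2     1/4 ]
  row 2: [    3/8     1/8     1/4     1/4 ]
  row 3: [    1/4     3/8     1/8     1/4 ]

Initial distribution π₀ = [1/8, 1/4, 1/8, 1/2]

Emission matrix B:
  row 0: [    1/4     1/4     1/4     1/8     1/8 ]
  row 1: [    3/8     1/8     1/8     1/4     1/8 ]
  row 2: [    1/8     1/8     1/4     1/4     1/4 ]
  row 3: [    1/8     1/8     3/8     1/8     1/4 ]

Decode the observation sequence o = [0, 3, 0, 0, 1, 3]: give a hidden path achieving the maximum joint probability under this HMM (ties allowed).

t=0: δ = [3.125e-02, 9.375e-02, 1.562e-02, 6.250e-02]  (obs o_0=0)
t=1: δ = [1.953e-03, 5.859e-03, 1.172e-02, 2.930e-03]  ψ = [3, 3, 1, 1]  (obs o_1=3)
t=2: δ = [1.099e-03, 5.493e-04, 3.662e-04, 3.662e-04]  ψ = [2, 2, 1, 2]  (obs o_2=0)
t=3: δ = [6.866e-05, 5.150e-05, 6.866e-05, 1.717e-05]  ψ = [0, 0, 0, 0]  (obs o_3=0)
t=4: δ = [6.437e-06, 1.073e-06, 4.292e-06, 2.146e-06]  ψ = [2, 0, 0, 2]  (obs o_4=1)
t=5: δ = [2.012e-07, 2.012e-07, 8.047e-07, 1.341e-07]  ψ = [0, 0, 0, 2]  (obs o_5=3)
backtrack: best end state = 2; path = [1, 2, 0, 2, 0, 2]

path = [1, 2, 0, 2, 0, 2]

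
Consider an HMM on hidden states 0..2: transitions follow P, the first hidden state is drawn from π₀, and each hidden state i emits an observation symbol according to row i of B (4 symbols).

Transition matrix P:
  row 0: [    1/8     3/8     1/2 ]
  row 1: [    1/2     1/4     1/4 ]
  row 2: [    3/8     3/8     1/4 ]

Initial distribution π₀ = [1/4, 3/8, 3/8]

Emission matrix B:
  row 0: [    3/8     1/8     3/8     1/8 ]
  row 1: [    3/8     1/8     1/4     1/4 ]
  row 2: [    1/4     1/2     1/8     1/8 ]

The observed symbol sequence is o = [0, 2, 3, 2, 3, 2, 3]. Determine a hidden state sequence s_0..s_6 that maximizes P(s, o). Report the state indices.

path = [1, 0, 1, 0, 1, 0, 1]

t=0: δ = [9.375e-02, 1.406e-01, 9.375e-02]  (obs o_0=0)
t=1: δ = [2.637e-02, 8.789e-03, 5.859e-03]  ψ = [1, 0, 0]  (obs o_1=2)
t=2: δ = [5.493e-04, 2.472e-03, 1.648e-03]  ψ = [1, 0, 0]  (obs o_2=3)
t=3: δ = [4.635e-04, 1.545e-04, 7.725e-05]  ψ = [1, 1, 1]  (obs o_3=2)
t=4: δ = [9.656e-06, 4.345e-05, 2.897e-05]  ψ = [1, 0, 0]  (obs o_4=3)
t=5: δ = [8.147e-06, 2.716e-06, 1.358e-06]  ψ = [1, 1, 1]  (obs o_5=2)
t=6: δ = [1.697e-07, 7.638e-07, 5.092e-07]  ψ = [1, 0, 0]  (obs o_6=3)
backtrack: best end state = 1; path = [1, 0, 1, 0, 1, 0, 1]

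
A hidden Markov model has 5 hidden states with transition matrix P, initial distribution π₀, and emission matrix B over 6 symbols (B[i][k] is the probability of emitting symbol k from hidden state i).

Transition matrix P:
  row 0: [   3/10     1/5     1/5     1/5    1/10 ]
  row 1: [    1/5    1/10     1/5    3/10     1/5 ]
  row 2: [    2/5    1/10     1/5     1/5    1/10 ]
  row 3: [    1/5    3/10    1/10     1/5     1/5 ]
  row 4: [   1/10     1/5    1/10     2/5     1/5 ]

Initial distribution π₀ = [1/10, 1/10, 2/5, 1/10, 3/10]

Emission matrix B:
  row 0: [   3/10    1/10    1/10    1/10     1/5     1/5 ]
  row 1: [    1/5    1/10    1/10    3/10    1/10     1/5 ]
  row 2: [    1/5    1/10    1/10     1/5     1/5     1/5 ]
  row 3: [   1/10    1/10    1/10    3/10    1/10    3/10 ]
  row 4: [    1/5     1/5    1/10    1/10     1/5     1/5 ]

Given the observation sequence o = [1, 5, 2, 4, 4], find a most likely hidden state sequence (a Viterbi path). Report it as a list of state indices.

t=0: δ = [1.000e-02, 1.000e-02, 4.000e-02, 1.000e-02, 6.000e-02]  (obs o_0=1)
t=1: δ = [3.200e-03, 2.400e-03, 1.600e-03, 7.200e-03, 2.400e-03]  ψ = [2, 4, 2, 4, 4]  (obs o_1=5)
t=2: δ = [1.440e-04, 2.160e-04, 7.200e-05, 1.440e-04, 1.440e-04]  ψ = [3, 3, 3, 3, 3]  (obs o_2=2)
t=3: δ = [8.640e-06, 4.320e-06, 8.640e-06, 6.480e-06, 8.640e-06]  ψ = [0, 3, 1, 1, 1]  (obs o_3=4)
t=4: δ = [6.912e-07, 1.944e-07, 3.456e-07, 3.456e-07, 3.456e-07]  ψ = [2, 3, 0, 4, 4]  (obs o_4=4)
backtrack: best end state = 0; path = [4, 3, 1, 2, 0]

path = [4, 3, 1, 2, 0]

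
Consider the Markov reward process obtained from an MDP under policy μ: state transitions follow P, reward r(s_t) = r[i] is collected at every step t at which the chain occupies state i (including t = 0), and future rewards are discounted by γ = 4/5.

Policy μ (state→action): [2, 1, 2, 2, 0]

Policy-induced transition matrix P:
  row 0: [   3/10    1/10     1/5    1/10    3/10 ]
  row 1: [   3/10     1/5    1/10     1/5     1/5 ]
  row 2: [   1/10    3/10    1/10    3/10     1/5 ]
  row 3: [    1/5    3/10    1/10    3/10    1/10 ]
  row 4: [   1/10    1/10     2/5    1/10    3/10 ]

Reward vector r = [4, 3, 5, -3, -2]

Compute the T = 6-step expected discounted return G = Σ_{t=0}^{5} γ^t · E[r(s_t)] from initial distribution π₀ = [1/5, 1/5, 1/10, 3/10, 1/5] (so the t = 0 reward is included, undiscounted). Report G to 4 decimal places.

G = 4.0813

t=0: π = [0.2000, 0.2000, 0.1000, 0.3000, 0.2000], E[r] = 0.6000, γ^t·E[r] = 0.600000, running G = 0.600000
t=1: π = [0.2100, 0.2000, 0.1800, 0.2000, 0.2100], E[r] = 1.3200, γ^t·E[r] = 1.056000, running G = 1.656000
t=2: π = [0.2020, 0.1960, 0.1840, 0.1960, 0.2220], E[r] = 1.2840, γ^t·E[r] = 0.821760, running G = 2.477760
t=3: π = [0.1992, 0.1956, 0.1868, 0.1956, 0.2228], E[r] = 1.2852, γ^t·E[r] = 0.658022, running G = 3.135782
t=4: π = [0.1985, 0.1960, 0.1868, 0.1960, 0.2226], E[r] = 1.2826, γ^t·E[r] = 0.525353, running G = 3.661135
t=5: π = [0.1985, 0.1962, 0.1866, 0.1962, 0.2225], E[r] = 1.2823, γ^t·E[r] = 0.420171, running G = 4.081306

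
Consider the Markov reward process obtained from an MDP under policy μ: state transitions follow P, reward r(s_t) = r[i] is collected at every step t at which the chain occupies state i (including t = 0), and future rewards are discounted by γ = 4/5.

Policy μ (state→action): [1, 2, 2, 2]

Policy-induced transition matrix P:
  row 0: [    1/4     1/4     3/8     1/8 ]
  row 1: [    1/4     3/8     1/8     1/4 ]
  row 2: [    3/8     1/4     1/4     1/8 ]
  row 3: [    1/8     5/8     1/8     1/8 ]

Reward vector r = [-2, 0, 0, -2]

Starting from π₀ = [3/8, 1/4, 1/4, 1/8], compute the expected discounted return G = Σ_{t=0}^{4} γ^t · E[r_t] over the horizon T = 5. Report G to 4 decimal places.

G = -3.0072

t=0: π = [0.3750, 0.2500, 0.2500, 0.1250], E[r] = -1.0000, γ^t·E[r] = -1.000000, running G = -1.000000
t=1: π = [0.2656, 0.3281, 0.2500, 0.1563], E[r] = -0.8438, γ^t·E[r] = -0.675000, running G = -1.675000
t=2: π = [0.2617, 0.3496, 0.2227, 0.1660], E[r] = -0.8555, γ^t·E[r] = -0.547500, running G = -2.222500
t=3: π = [0.2571, 0.3560, 0.2183, 0.1687], E[r] = -0.8516, γ^t·E[r] = -0.436000, running G = -2.658500
t=4: π = [0.2562, 0.3578, 0.2166, 0.1695], E[r] = -0.8514, γ^t·E[r] = -0.348725, running G = -3.007225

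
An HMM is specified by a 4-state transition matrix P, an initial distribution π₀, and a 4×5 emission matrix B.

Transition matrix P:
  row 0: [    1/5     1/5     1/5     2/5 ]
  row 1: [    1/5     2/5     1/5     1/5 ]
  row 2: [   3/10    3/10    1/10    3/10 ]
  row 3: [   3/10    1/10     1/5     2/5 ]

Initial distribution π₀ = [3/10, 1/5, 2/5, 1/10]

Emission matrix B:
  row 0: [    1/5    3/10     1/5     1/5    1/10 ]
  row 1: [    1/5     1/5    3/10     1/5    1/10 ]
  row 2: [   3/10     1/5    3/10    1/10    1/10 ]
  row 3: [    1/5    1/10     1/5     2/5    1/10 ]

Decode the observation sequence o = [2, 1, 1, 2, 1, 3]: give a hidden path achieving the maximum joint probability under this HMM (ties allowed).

t=0: δ = [6.000e-02, 6.000e-02, 1.200e-01, 2.000e-02]  (obs o_0=2)
t=1: δ = [1.080e-02, 7.200e-03, 2.400e-03, 3.600e-03]  ψ = [2, 2, 0, 2]  (obs o_1=1)
t=2: δ = [6.480e-04, 5.760e-04, 4.320e-04, 4.320e-04]  ψ = [0, 1, 0, 0]  (obs o_2=1)
t=3: δ = [2.592e-05, 6.912e-05, 3.888e-05, 5.184e-05]  ψ = [0, 1, 0, 0]  (obs o_3=2)
t=4: δ = [4.666e-06, 5.530e-06, 2.765e-06, 2.074e-06]  ψ = [3, 1, 1, 3]  (obs o_4=1)
t=5: δ = [2.212e-07, 4.424e-07, 1.106e-07, 7.465e-07]  ψ = [1, 1, 1, 0]  (obs o_5=3)
backtrack: best end state = 3; path = [2, 0, 0, 3, 0, 3]

path = [2, 0, 0, 3, 0, 3]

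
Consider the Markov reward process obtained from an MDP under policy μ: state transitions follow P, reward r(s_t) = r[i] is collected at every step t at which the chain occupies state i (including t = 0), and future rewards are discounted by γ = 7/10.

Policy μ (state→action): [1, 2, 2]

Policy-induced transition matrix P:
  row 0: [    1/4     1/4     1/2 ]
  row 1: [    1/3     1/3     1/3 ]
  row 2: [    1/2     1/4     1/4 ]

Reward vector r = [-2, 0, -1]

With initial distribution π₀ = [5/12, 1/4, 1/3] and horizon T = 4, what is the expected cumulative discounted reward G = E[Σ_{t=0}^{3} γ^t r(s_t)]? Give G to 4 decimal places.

t=0: π = [0.4167, 0.2500, 0.3333], E[r] = -1.1667, γ^t·E[r] = -1.166667, running G = -1.166667
t=1: π = [0.3542, 0.2708, 0.3750], E[r] = -1.0833, γ^t·E[r] = -0.758333, running G = -1.925000
t=2: π = [0.3663, 0.2726, 0.3611], E[r] = -1.0938, γ^t·E[r] = -0.535938, running G = -2.460938
t=3: π = [0.3630, 0.2727, 0.3643], E[r] = -1.0903, γ^t·E[r] = -0.373965, running G = -2.834903

G = -2.8349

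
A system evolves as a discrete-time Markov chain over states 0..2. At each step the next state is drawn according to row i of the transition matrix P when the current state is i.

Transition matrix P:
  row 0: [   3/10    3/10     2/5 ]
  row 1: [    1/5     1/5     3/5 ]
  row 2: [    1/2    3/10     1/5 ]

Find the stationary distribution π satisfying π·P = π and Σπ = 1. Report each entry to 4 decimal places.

Balance equations π_j = Σ_i π_i·P[i][j]:
  π_0 = 3/10·π_0 + 1/5·π_1 + 1/2·π_2
  π_1 = 3/10·π_0 + 1/5·π_1 + 3/10·π_2
  normalize: π_0 + π_1 + π_2 = 1
Solving the linear system gives exactly π = [23/66, 3/11, 25/66].

π = [0.3485, 0.2727, 0.3788]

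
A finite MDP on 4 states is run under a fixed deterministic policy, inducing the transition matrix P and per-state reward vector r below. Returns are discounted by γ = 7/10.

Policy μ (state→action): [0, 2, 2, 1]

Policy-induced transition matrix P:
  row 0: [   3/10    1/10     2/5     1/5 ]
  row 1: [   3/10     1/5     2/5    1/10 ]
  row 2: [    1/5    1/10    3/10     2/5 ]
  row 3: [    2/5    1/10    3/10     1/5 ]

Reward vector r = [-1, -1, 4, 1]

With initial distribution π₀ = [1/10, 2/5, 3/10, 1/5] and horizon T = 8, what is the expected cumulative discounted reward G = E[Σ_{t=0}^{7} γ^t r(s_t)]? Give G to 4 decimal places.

G = 3.4900

t=0: π = [0.1000, 0.4000, 0.3000, 0.2000], E[r] = 0.9000, γ^t·E[r] = 0.900000, running G = 0.900000
t=1: π = [0.2900, 0.1400, 0.3500, 0.2200], E[r] = 1.1900, γ^t·E[r] = 0.833000, running G = 1.733000
t=2: π = [0.2870, 0.1140, 0.3430, 0.2560], E[r] = 1.2270, γ^t·E[r] = 0.601230, running G = 2.334230
t=3: π = [0.2913, 0.1114, 0.3401, 0.2572], E[r] = 1.2149, γ^t·E[r] = 0.416711, running G = 2.750941
t=4: π = [0.2917, 0.1111, 0.3403, 0.2569], E[r] = 1.2151, γ^t·E[r] = 0.291748, running G = 3.042689
t=5: π = [0.2917, 0.1111, 0.3403, 0.2569], E[r] = 1.2153, γ^t·E[r] = 0.204256, running G = 3.246945
t=6: π = [0.2917, 0.1111, 0.3403, 0.2569], E[r] = 1.2153, γ^t·E[r] = 0.142976, running G = 3.389921
t=7: π = [0.2917, 0.1111, 0.3403, 0.2569], E[r] = 1.2153, γ^t·E[r] = 0.100083, running G = 3.490005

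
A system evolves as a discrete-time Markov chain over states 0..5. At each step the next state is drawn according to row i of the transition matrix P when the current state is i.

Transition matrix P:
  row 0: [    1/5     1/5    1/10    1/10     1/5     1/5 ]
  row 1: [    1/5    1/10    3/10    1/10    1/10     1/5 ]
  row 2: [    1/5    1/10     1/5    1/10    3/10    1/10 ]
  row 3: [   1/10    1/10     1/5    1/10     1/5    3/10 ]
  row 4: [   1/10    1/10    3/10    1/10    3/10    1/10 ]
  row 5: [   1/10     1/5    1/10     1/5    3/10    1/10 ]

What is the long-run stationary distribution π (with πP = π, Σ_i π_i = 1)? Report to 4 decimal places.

Balance equations π_j = Σ_i π_i·P[i][j]:
  π_0 = 1/5·π_0 + 1/5·π_1 + 1/5·π_2 + 1/10·π_3 + 1/10·π_4 + 1/10·π_5
  π_1 = 1/5·π_0 + 1/10·π_1 + 1/10·π_2 + 1/10·π_3 + 1/10·π_4 + 1/5·π_5
  π_2 = 1/10·π_0 + 3/10·π_1 + 1/5·π_2 + 1/5·π_3 + 3/10·π_4 + 1/10·π_5
  π_3 = 1/10·π_0 + 1/10·π_1 + 1/10·π_2 + 1/10·π_3 + 1/10·π_4 + 1/5·π_5
  π_4 = 1/5·π_0 + 1/10·π_1 + 3/10·π_2 + 1/5·π_3 + 3/10·π_4 + 3/10·π_5
  normalize: π_0 + π_1 + π_2 + π_3 + π_4 + π_5 = 1
Solving the linear system gives exactly π = [2060/13859, 1801/13859, 2880/13859, 1595/13859, 3432/13859, 2091/13859].

π = [0.1486, 0.1300, 0.2078, 0.1151, 0.2476, 0.1509]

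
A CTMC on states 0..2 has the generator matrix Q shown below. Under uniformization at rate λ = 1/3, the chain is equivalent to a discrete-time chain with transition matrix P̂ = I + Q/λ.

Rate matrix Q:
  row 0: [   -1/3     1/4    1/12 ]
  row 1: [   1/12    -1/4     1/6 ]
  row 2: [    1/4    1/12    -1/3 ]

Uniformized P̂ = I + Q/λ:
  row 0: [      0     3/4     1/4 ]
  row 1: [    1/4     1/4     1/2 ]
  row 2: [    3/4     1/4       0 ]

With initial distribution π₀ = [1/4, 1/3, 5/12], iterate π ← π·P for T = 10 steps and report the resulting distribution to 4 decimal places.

π = [0.3123, 0.4063, 0.2813]

t=0: π = [0.2500, 0.3333, 0.4167]
t=1: π = [0.3958, 0.3750, 0.2292]
t=2: π = [0.2656, 0.4479, 0.2865]
t=3: π = [0.3268, 0.3828, 0.2904]
t=4: π = [0.3135, 0.4134, 0.2731]
t=5: π = [0.3082, 0.4067, 0.2851]
t=6: π = [0.3155, 0.4041, 0.2804]
t=7: π = [0.3113, 0.4077, 0.2809]
t=8: π = [0.3126, 0.4057, 0.2817]
t=9: π = [0.3127, 0.4063, 0.2810]
t=10: π = [0.3123, 0.4063, 0.2813]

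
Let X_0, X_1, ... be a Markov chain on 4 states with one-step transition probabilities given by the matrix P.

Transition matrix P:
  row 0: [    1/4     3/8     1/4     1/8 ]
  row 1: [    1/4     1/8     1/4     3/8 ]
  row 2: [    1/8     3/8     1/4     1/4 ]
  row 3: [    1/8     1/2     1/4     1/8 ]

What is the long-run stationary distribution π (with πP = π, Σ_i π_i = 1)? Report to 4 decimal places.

Balance equations π_j = Σ_i π_i·P[i][j]:
  π_0 = 1/4·π_0 + 1/4·π_1 + 1/8·π_2 + 1/8·π_3
  π_1 = 3/8·π_0 + 1/8·π_1 + 3/8·π_2 + 1/2·π_3
  π_2 = 1/4·π_0 + 1/4·π_1 + 1/4·π_2 + 1/4·π_3
  normalize: π_0 + π_1 + π_2 + π_3 = 1
Solving the linear system gives exactly π = [59/312, 101/312, 1/4, 37/156].

π = [0.1891, 0.3237, 0.2500, 0.2372]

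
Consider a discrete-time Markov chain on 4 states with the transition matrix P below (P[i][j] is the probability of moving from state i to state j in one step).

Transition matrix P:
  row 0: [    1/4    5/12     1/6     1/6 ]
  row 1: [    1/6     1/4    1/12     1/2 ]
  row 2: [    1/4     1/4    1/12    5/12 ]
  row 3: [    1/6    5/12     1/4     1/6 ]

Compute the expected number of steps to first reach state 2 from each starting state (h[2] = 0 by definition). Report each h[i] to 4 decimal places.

First-step conditioning: h[2] = 0; for i ≠ 2, h[i] = 1 + Σ_k P[i][k]·h[k].
  h[0] = 1 + 1/4·h[0] + 5/12·h[1] + 1/6·h[3]
  h[1] = 1 + 1/6·h[0] + 1/4·h[1] + 1/2·h[3]
  h[3] = 1 + 1/6·h[0] + 5/12·h[1] + 1/6·h[3]
Solving the 3×3 linear system over states ≠ 2 gives exactly h = [56/9, 176/27, 0, 154/27] (h[2] = 0 is the target).

h = [6.2222, 6.5185, 0.0000, 5.7037]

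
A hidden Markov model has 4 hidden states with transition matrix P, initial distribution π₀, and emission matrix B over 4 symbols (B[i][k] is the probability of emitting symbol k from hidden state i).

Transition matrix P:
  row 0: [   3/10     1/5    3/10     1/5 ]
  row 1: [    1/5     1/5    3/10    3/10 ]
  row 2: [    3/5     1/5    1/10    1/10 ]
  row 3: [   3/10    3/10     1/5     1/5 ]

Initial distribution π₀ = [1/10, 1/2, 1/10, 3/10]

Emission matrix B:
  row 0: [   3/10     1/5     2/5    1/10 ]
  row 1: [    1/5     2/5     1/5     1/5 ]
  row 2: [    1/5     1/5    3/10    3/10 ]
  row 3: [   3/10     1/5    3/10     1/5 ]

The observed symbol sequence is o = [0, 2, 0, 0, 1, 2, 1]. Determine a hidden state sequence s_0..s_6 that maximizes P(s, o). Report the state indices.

path = [1, 2, 0, 0, 2, 0, 1]

t=0: δ = [3.000e-02, 1.000e-01, 2.000e-02, 9.000e-02]  (obs o_0=0)
t=1: δ = [1.080e-02, 5.400e-03, 9.000e-03, 9.000e-03]  ψ = [3, 3, 1, 1]  (obs o_1=2)
t=2: δ = [1.620e-03, 5.400e-04, 6.480e-04, 6.480e-04]  ψ = [2, 3, 0, 0]  (obs o_2=0)
t=3: δ = [1.458e-04, 6.480e-05, 9.720e-05, 9.720e-05]  ψ = [0, 0, 0, 0]  (obs o_3=0)
t=4: δ = [1.166e-05, 1.166e-05, 8.748e-06, 5.832e-06]  ψ = [2, 0, 0, 0]  (obs o_4=1)
t=5: δ = [2.100e-06, 4.666e-07, 1.050e-06, 1.050e-06]  ψ = [2, 0, 0, 1]  (obs o_5=2)
t=6: δ = [1.260e-07, 1.680e-07, 1.260e-07, 8.398e-08]  ψ = [0, 0, 0, 0]  (obs o_6=1)
backtrack: best end state = 1; path = [1, 2, 0, 0, 2, 0, 1]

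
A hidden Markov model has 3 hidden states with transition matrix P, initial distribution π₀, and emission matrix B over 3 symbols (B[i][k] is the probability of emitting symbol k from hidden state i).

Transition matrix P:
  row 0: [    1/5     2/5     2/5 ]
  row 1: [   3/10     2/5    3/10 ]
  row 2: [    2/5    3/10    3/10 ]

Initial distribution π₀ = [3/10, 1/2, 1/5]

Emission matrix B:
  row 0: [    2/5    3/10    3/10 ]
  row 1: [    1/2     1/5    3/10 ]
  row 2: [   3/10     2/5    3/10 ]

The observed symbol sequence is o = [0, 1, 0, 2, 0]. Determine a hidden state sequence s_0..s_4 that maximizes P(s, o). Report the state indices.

t=0: δ = [1.200e-01, 2.500e-01, 6.000e-02]  (obs o_0=0)
t=1: δ = [2.250e-02, 2.000e-02, 3.000e-02]  ψ = [1, 1, 1]  (obs o_1=1)
t=2: δ = [4.800e-03, 4.500e-03, 2.700e-03]  ψ = [2, 0, 0]  (obs o_2=0)
t=3: δ = [4.050e-04, 5.760e-04, 5.760e-04]  ψ = [1, 0, 0]  (obs o_3=2)
t=4: δ = [9.216e-05, 1.152e-04, 5.184e-05]  ψ = [2, 1, 1]  (obs o_4=0)
backtrack: best end state = 1; path = [1, 2, 0, 1, 1]

path = [1, 2, 0, 1, 1]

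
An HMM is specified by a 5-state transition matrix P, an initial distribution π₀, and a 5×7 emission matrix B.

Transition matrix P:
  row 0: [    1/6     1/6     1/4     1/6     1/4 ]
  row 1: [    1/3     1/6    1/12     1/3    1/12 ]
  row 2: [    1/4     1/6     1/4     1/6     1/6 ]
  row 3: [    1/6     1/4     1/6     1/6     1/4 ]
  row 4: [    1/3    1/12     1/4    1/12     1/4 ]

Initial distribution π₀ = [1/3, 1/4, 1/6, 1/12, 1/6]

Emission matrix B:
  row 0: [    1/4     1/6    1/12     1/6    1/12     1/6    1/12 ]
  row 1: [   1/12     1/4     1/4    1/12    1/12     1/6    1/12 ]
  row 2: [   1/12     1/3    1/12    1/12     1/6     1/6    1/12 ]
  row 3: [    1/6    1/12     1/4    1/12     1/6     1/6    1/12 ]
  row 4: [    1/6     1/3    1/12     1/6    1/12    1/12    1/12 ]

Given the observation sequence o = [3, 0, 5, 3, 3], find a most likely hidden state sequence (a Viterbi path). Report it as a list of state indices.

t=0: δ = [5.556e-02, 2.083e-02, 1.389e-02, 6.944e-03, 2.778e-02]  (obs o_0=3)
t=1: δ = [2.315e-03, 7.716e-04, 1.157e-03, 1.543e-03, 2.315e-03]  ψ = [0, 0, 0, 0, 0]  (obs o_1=0)
t=2: δ = [1.286e-04, 6.430e-05, 9.645e-05, 6.430e-05, 4.823e-05]  ψ = [4, 0, 0, 0, 0]  (obs o_2=5)
t=3: δ = [4.019e-06, 1.786e-06, 2.679e-06, 1.786e-06, 5.358e-06]  ψ = [2, 0, 0, 0, 0]  (obs o_3=3)
t=4: δ = [2.977e-07, 5.582e-08, 1.116e-07, 5.582e-08, 2.233e-07]  ψ = [4, 0, 4, 0, 4]  (obs o_4=3)
backtrack: best end state = 0; path = [0, 4, 0, 4, 0]

path = [0, 4, 0, 4, 0]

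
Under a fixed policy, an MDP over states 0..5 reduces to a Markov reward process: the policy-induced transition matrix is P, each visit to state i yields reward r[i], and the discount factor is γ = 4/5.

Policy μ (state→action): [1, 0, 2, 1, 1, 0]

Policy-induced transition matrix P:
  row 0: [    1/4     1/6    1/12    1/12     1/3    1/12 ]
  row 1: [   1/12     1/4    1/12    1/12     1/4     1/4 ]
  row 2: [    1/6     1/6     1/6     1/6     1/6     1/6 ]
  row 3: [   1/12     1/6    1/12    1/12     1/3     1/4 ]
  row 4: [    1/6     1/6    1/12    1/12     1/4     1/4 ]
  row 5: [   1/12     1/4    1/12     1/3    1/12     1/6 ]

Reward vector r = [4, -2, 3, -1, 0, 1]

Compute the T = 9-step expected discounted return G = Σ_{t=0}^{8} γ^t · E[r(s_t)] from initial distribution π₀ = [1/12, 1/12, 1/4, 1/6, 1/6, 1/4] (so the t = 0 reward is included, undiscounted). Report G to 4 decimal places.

t=0: π = [0.0833, 0.0833, 0.2500, 0.1667, 0.1667, 0.2500], E[r] = 1.0000, γ^t·E[r] = 1.000000, running G = 1.000000
t=1: π = [0.1319, 0.1944, 0.1042, 0.1667, 0.2083, 0.1944], E[r] = 0.4792, γ^t·E[r] = 0.383333, running G = 1.383333
t=2: π = [0.1314, 0.1991, 0.0920, 0.1406, 0.2338, 0.2031], E[r] = 0.4659, γ^t·E[r] = 0.298148, running G = 1.681481
t=3: π = [0.1324, 0.2002, 0.0910, 0.1418, 0.2311, 0.2035], E[r] = 0.4639, γ^t·E[r] = 0.237506, running G = 1.918988
t=4: π = [0.1322, 0.2003, 0.0909, 0.1418, 0.2313, 0.2034], E[r] = 0.4627, γ^t·E[r] = 0.189523, running G = 2.108510
t=5: π = [0.1322, 0.2003, 0.0909, 0.1418, 0.2314, 0.2034], E[r] = 0.4627, γ^t·E[r] = 0.151618, running G = 2.260129
t=6: π = [0.1322, 0.2003, 0.0909, 0.1418, 0.2314, 0.2034], E[r] = 0.4627, γ^t·E[r] = 0.121288, running G = 2.381417
t=7: π = [0.1322, 0.2003, 0.0909, 0.1418, 0.2314, 0.2034], E[r] = 0.4627, γ^t·E[r] = 0.097030, running G = 2.478447
t=8: π = [0.1322, 0.2003, 0.0909, 0.1418, 0.2314, 0.2034], E[r] = 0.4627, γ^t·E[r] = 0.077624, running G = 2.556071

G = 2.5561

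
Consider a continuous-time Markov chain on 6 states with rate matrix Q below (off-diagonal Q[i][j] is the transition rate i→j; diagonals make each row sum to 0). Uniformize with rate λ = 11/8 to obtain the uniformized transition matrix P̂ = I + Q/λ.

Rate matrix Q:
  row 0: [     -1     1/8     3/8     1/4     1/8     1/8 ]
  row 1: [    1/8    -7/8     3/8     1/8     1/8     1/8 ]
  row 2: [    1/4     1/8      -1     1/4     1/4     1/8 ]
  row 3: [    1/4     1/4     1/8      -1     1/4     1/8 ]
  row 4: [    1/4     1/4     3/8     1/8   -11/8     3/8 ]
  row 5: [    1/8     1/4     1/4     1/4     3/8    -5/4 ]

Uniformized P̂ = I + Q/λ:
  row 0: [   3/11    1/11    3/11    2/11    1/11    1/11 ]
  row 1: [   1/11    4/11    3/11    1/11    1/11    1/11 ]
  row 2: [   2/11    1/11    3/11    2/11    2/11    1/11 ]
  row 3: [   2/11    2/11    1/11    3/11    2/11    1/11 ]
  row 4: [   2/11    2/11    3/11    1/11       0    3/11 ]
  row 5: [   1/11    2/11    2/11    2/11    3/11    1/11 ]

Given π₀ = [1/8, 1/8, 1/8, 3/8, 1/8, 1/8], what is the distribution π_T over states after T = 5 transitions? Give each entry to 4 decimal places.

t=0: π = [0.1250, 0.1250, 0.1250, 0.3750, 0.1250, 0.1250]
t=1: π = [0.1705, 0.1818, 0.1932, 0.1932, 0.1477, 0.1136]
t=2: π = [0.1705, 0.1818, 0.2273, 0.1694, 0.1333, 0.1178]
t=3: π = [0.1701, 0.1787, 0.2312, 0.1686, 0.1363, 0.1151]
t=4: π = [0.1706, 0.1778, 0.2316, 0.1685, 0.1358, 0.1157]
t=5: π = [0.1706, 0.1776, 0.2316, 0.1686, 0.1360, 0.1156]

π = [0.1706, 0.1776, 0.2316, 0.1686, 0.1360, 0.1156]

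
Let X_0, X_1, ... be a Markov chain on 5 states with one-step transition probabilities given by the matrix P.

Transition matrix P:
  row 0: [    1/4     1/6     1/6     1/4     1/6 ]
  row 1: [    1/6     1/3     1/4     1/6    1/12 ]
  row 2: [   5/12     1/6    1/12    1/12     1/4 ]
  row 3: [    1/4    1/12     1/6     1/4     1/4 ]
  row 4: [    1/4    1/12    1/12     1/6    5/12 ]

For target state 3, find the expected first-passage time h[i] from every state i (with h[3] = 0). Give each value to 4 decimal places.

First-step conditioning: h[3] = 0; for i ≠ 3, h[i] = 1 + Σ_k P[i][k]·h[k].
  h[0] = 1 + 1/4·h[0] + 1/6·h[1] + 1/6·h[2] + 1/6·h[4]
  h[1] = 1 + 1/6·h[0] + 1/3·h[1] + 1/4·h[2] + 1/12·h[4]
  h[2] = 1 + 5/12·h[0] + 1/6·h[1] + 1/12·h[2] + 1/4·h[4]
  h[4] = 1 + 1/4·h[0] + 1/12·h[1] + 1/12·h[2] + 5/12·h[4]
Solving the 4×4 linear system over states ≠ 3 gives exactly h = [73/14, 647/112, 1355/224, 0, 1263/224] (h[3] = 0 is the target).

h = [5.2143, 5.7768, 6.0491, 0.0000, 5.6384]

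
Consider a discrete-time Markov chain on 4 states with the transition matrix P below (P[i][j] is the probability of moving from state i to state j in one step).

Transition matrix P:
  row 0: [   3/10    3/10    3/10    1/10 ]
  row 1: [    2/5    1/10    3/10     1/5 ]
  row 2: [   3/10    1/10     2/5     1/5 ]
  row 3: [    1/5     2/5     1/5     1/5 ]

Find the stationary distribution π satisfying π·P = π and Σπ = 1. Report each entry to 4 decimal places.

Balance equations π_j = Σ_i π_i·P[i][j]:
  π_0 = 3/10·π_0 + 2/5·π_1 + 3/10·π_2 + 1/5·π_3
  π_1 = 3/10·π_0 + 1/10·π_1 + 1/10·π_2 + 2/5·π_3
  π_2 = 3/10·π_0 + 3/10·π_1 + 2/5·π_2 + 1/5·π_3
  normalize: π_0 + π_1 + π_2 + π_3 = 1
Solving the linear system gives exactly π = [296/973, 206/973, 306/973, 165/973].

π = [0.3042, 0.2117, 0.3145, 0.1696]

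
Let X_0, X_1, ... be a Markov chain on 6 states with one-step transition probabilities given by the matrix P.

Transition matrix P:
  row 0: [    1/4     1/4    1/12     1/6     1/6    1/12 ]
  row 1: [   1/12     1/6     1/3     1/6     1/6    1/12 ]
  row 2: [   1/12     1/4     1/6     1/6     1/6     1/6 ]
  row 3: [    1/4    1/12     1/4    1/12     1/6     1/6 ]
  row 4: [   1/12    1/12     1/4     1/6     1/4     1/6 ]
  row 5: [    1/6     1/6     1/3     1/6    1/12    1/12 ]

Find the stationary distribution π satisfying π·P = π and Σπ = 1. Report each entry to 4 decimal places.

π = [0.1437, 0.1710, 0.2318, 0.1538, 0.1700, 0.1296]

Balance equations π_j = Σ_i π_i·P[i][j]:
  π_0 = 1/4·π_0 + 1/12·π_1 + 1/12·π_2 + 1/4·π_3 + 1/12·π_4 + 1/6·π_5
  π_1 = 1/4·π_0 + 1/6·π_1 + 1/4·π_2 + 1/12·π_3 + 1/12·π_4 + 1/6·π_5
  π_2 = 1/12·π_0 + 1/3·π_1 + 1/6·π_2 + 1/4·π_3 + 1/4·π_4 + 1/3·π_5
  π_3 = 1/6·π_0 + 1/6·π_1 + 1/6·π_2 + 1/12·π_3 + 1/6·π_4 + 1/6·π_5
  π_4 = 1/6·π_0 + 1/6·π_1 + 1/6·π_2 + 1/6·π_3 + 1/4·π_4 + 1/12·π_5
  normalize: π_0 + π_1 + π_2 + π_3 + π_4 + π_5 = 1
Solving the linear system gives exactly π = [34835/242359, 41436/242359, 56174/242359, 2/13, 41209/242359, 31419/242359].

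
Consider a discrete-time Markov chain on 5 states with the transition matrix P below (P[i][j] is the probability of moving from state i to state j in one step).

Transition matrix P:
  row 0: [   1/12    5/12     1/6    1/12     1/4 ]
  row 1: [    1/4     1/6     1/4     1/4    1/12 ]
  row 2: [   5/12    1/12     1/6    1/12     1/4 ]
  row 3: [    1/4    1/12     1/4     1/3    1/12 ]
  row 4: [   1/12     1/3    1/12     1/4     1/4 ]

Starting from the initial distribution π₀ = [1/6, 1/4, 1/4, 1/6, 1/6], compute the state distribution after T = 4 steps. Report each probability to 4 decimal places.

π = [0.2152, 0.2182, 0.1866, 0.1998, 0.1802]

t=0: π = [0.1667, 0.2500, 0.2500, 0.1667, 0.1667]
t=1: π = [0.2361, 0.2014, 0.1875, 0.1944, 0.1806]
t=2: π = [0.2118, 0.2240, 0.1846, 0.1956, 0.1840]
t=3: π = [0.2148, 0.2186, 0.1863, 0.2002, 0.1801]
t=4: π = [0.2152, 0.2182, 0.1866, 0.1998, 0.1802]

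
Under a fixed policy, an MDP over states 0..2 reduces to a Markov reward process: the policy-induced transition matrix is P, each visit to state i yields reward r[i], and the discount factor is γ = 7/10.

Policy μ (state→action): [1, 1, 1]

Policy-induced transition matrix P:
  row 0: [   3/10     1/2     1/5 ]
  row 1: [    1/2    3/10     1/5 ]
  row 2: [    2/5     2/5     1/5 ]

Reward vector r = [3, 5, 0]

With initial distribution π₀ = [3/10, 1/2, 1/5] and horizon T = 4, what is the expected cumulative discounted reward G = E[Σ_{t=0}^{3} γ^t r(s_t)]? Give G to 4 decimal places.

G = 8.2810

t=0: π = [0.3000, 0.5000, 0.2000], E[r] = 3.4000, γ^t·E[r] = 3.400000, running G = 3.400000
t=1: π = [0.4200, 0.3800, 0.2000], E[r] = 3.1600, γ^t·E[r] = 2.212000, running G = 5.612000
t=2: π = [0.3960, 0.4040, 0.2000], E[r] = 3.2080, γ^t·E[r] = 1.571920, running G = 7.183920
t=3: π = [0.4008, 0.3992, 0.2000], E[r] = 3.1984, γ^t·E[r] = 1.097051, running G = 8.280971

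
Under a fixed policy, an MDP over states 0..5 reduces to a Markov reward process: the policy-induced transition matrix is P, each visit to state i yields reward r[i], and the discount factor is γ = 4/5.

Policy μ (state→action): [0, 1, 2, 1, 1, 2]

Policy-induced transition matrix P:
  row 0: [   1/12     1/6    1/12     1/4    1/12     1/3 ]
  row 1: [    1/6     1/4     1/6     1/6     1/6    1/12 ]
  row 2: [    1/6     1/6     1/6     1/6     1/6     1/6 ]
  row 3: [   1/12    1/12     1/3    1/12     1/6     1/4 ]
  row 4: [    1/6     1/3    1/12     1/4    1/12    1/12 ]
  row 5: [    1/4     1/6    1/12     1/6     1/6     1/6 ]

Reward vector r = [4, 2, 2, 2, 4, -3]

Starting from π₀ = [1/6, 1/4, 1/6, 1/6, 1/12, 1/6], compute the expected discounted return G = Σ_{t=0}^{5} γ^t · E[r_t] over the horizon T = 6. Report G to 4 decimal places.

t=0: π = [0.1667, 0.2500, 0.1667, 0.1667, 0.0833, 0.1667], E[r] = 1.6667, γ^t·E[r] = 1.666667, running G = 1.666667
t=1: π = [0.1528, 0.1875, 0.1597, 0.1736, 0.1458, 0.1806], E[r] = 1.6944, γ^t·E[r] = 1.355556, running G = 3.022222
t=2: π = [0.1545, 0.1921, 0.1557, 0.1771, 0.1418, 0.1788], E[r] = 1.6985, γ^t·E[r] = 1.087037, running G = 4.109259
t=3: π = [0.1539, 0.1916, 0.1566, 0.1766, 0.1420, 0.1793], E[r] = 1.6951, γ^t·E[r] = 0.867877, running G = 4.977136
t=4: π = [0.1541, 0.1916, 0.1565, 0.1766, 0.1420, 0.1792], E[r] = 1.6959, γ^t·E[r] = 0.694650, running G = 5.671786
t=5: π = [0.1540, 0.1916, 0.1565, 0.1766, 0.1420, 0.1793], E[r] = 1.6958, γ^t·E[r] = 0.555668, running G = 6.227454

G = 6.2275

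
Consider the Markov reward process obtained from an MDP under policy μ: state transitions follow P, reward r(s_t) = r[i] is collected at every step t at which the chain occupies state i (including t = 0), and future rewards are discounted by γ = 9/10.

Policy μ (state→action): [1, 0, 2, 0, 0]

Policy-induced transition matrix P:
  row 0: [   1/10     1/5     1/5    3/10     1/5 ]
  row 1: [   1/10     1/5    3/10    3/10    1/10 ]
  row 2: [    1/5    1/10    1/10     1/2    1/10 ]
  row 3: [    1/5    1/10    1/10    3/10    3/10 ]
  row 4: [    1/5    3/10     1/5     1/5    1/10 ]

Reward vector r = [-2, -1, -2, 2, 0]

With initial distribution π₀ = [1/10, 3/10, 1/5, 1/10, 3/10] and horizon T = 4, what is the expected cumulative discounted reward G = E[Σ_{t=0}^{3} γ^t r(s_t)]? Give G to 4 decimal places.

G = -1.2598

t=0: π = [0.1000, 0.3000, 0.2000, 0.1000, 0.3000], E[r] = -0.7000, γ^t·E[r] = -0.700000, running G = -0.700000
t=1: π = [0.1600, 0.2000, 0.2000, 0.3100, 0.1300], E[r] = -0.3000, γ^t·E[r] = -0.270000, running G = -0.970000
t=2: π = [0.1640, 0.1620, 0.1690, 0.3270, 0.1780], E[r] = -0.1740, γ^t·E[r] = -0.140940, running G = -1.110940
t=3: π = [0.1674, 0.1682, 0.1666, 0.3160, 0.1818], E[r] = -0.2042, γ^t·E[r] = -0.148862, running G = -1.259802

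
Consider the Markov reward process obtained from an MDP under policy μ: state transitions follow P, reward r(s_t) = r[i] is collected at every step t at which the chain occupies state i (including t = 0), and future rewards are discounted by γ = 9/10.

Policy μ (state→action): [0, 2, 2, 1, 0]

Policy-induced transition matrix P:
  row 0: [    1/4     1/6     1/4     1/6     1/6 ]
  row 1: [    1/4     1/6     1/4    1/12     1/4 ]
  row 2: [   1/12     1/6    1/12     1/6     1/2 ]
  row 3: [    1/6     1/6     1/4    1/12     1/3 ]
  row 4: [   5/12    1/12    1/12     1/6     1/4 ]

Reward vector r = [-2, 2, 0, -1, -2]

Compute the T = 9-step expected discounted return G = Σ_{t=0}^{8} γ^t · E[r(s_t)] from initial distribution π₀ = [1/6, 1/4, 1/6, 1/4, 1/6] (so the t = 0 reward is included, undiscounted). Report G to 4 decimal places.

G = -5.1805

t=0: π = [0.1667, 0.2500, 0.1667, 0.2500, 0.1667], E[r] = -0.4167, γ^t·E[r] = -0.416667, running G = -0.416667
t=1: π = [0.2292, 0.1528, 0.1944, 0.1250, 0.2986], E[r] = -0.8750, γ^t·E[r] = -0.787500, running G = -1.204167
t=2: π = [0.2569, 0.1418, 0.1678, 0.1435, 0.2899], E[r] = -0.9537, γ^t·E[r] = -0.772500, running G = -1.976667
t=3: π = [0.2584, 0.1425, 0.1737, 0.1429, 0.2825], E[r] = -0.9397, γ^t·E[r] = -0.685020, running G = -2.661686
t=4: π = [0.2562, 0.1431, 0.1740, 0.1429, 0.2838], E[r] = -0.9367, γ^t·E[r] = -0.614561, running G = -3.276247
t=5: π = [0.2564, 0.1430, 0.1737, 0.1428, 0.2840], E[r] = -0.9377, γ^t·E[r] = -0.553697, running G = -3.829944
t=6: π = [0.2565, 0.1430, 0.1737, 0.1428, 0.2840], E[r] = -0.9378, γ^t·E[r] = -0.498361, running G = -4.328305
t=7: π = [0.2565, 0.1430, 0.1737, 0.1428, 0.2840], E[r] = -0.9377, γ^t·E[r] = -0.448498, running G = -4.776803
t=8: π = [0.2565, 0.1430, 0.1737, 0.1428, 0.2840], E[r] = -0.9377, γ^t·E[r] = -0.403649, running G = -5.180451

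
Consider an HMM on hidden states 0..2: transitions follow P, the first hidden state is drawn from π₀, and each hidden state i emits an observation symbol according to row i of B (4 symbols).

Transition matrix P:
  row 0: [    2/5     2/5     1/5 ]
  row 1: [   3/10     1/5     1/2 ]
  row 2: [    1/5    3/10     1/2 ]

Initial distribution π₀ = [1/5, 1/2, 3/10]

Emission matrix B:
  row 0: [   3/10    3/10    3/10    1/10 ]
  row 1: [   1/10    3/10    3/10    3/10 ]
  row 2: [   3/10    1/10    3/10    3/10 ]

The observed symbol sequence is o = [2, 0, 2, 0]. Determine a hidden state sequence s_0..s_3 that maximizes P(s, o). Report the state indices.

path = [1, 2, 2, 2]

t=0: δ = [6.000e-02, 1.500e-01, 9.000e-02]  (obs o_0=2)
t=1: δ = [1.350e-02, 3.000e-03, 2.250e-02]  ψ = [1, 1, 1]  (obs o_1=0)
t=2: δ = [1.620e-03, 2.025e-03, 3.375e-03]  ψ = [0, 2, 2]  (obs o_2=2)
t=3: δ = [2.025e-04, 1.012e-04, 5.062e-04]  ψ = [2, 2, 2]  (obs o_3=0)
backtrack: best end state = 2; path = [1, 2, 2, 2]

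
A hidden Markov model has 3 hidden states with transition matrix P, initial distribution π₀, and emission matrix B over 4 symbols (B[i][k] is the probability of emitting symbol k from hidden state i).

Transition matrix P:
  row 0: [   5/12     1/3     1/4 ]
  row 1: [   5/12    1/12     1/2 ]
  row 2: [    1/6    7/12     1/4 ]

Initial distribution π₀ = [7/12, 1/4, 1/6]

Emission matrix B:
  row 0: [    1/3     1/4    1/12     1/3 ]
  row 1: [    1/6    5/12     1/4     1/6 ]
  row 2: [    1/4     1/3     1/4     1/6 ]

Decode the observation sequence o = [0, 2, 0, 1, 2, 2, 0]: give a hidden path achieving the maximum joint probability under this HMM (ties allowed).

t=0: δ = [1.944e-01, 4.167e-02, 4.167e-02]  (obs o_0=0)
t=1: δ = [6.752e-03, 1.620e-02, 1.215e-02]  ψ = [0, 0, 0]  (obs o_1=2)
t=2: δ = [2.251e-03, 1.182e-03, 2.025e-03]  ψ = [1, 2, 1]  (obs o_2=0)
t=3: δ = [2.344e-04, 4.923e-04, 1.969e-04]  ψ = [0, 2, 1]  (obs o_3=1)
t=4: δ = [1.709e-05, 2.872e-05, 6.154e-05]  ψ = [1, 2, 1]  (obs o_4=2)
t=5: δ = [9.971e-07, 8.974e-06, 3.846e-06]  ψ = [1, 2, 2]  (obs o_5=2)
t=6: δ = [1.246e-06, 3.739e-07, 1.122e-06]  ψ = [1, 2, 1]  (obs o_6=0)
backtrack: best end state = 0; path = [0, 1, 2, 1, 2, 1, 0]

path = [0, 1, 2, 1, 2, 1, 0]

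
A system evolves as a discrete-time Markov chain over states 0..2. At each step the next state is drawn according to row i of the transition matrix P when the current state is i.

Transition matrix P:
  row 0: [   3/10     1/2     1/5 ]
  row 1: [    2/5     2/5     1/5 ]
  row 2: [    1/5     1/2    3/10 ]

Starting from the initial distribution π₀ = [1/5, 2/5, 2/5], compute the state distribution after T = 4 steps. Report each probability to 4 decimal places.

t=0: π = [0.2000, 0.4000, 0.4000]
t=1: π = [0.3000, 0.4600, 0.2400]
t=2: π = [0.3220, 0.4540, 0.2240]
t=3: π = [0.3230, 0.4546, 0.2224]
t=4: π = [0.3232, 0.4545, 0.2222]

π = [0.3232, 0.4545, 0.2222]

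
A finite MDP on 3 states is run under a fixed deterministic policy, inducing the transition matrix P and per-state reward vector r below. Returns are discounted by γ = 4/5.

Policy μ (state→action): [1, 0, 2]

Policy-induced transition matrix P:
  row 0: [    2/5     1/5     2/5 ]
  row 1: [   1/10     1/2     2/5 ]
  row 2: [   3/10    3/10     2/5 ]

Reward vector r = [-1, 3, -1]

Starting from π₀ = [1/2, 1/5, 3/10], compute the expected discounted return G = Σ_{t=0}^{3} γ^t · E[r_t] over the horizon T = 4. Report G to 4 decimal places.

G = 0.3055

t=0: π = [0.5000, 0.2000, 0.3000], E[r] = -0.2000, γ^t·E[r] = -0.200000, running G = -0.200000
t=1: π = [0.3100, 0.2900, 0.4000], E[r] = 0.1600, γ^t·E[r] = 0.128000, running G = -0.072000
t=2: π = [0.2730, 0.3270, 0.4000], E[r] = 0.3080, γ^t·E[r] = 0.197120, running G = 0.125120
t=3: π = [0.2619, 0.3381, 0.4000], E[r] = 0.3524, γ^t·E[r] = 0.180429, running G = 0.305549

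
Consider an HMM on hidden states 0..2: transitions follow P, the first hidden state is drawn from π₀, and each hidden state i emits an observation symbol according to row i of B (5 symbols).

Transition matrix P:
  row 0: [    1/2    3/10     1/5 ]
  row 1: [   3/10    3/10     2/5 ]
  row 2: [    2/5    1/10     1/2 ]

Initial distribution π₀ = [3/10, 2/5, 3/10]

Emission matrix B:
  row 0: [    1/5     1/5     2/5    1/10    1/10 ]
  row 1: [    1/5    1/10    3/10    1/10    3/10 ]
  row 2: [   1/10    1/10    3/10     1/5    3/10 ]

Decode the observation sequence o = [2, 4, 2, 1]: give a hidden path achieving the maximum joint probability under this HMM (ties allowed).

t=0: δ = [1.200e-01, 1.200e-01, 9.000e-02]  (obs o_0=2)
t=1: δ = [6.000e-03, 1.080e-02, 1.440e-02]  ψ = [0, 0, 1]  (obs o_1=4)
t=2: δ = [2.304e-03, 9.720e-04, 2.160e-03]  ψ = [2, 1, 2]  (obs o_2=2)
t=3: δ = [2.304e-04, 6.912e-05, 1.080e-04]  ψ = [0, 0, 2]  (obs o_3=1)
backtrack: best end state = 0; path = [1, 2, 0, 0]

path = [1, 2, 0, 0]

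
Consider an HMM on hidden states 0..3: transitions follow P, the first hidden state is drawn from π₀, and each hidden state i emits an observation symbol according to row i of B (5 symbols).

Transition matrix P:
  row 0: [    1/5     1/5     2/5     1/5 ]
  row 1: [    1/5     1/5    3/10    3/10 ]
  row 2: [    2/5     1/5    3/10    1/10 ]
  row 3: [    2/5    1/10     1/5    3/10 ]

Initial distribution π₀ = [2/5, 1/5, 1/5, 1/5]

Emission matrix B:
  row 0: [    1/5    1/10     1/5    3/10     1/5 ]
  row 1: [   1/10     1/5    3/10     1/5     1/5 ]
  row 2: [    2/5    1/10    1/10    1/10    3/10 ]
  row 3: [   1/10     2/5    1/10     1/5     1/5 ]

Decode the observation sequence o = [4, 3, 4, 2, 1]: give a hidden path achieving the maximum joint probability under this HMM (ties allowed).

path = [2, 0, 2, 1, 3]

t=0: δ = [8.000e-02, 4.000e-02, 6.000e-02, 4.000e-02]  (obs o_0=4)
t=1: δ = [7.200e-03, 3.200e-03, 3.200e-03, 3.200e-03]  ψ = [2, 0, 0, 0]  (obs o_1=3)
t=2: δ = [2.880e-04, 2.880e-04, 8.640e-04, 2.880e-04]  ψ = [0, 0, 0, 0]  (obs o_2=4)
t=3: δ = [6.912e-05, 5.184e-05, 2.592e-05, 8.640e-06]  ψ = [2, 2, 2, 1]  (obs o_3=2)
t=4: δ = [1.382e-06, 2.765e-06, 2.765e-06, 6.221e-06]  ψ = [0, 0, 0, 1]  (obs o_4=1)
backtrack: best end state = 3; path = [2, 0, 2, 1, 3]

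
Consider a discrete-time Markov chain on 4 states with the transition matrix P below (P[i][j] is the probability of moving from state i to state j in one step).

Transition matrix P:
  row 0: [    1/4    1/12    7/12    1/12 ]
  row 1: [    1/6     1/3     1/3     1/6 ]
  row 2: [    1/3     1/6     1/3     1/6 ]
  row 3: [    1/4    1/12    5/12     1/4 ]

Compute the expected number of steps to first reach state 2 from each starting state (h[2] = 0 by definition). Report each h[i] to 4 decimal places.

First-step conditioning: h[2] = 0; for i ≠ 2, h[i] = 1 + Σ_k P[i][k]·h[k].
  h[0] = 1 + 1/4·h[0] + 1/12·h[1] + 1/12·h[3]
  h[1] = 1 + 1/6·h[0] + 1/3·h[1] + 1/6·h[3]
  h[3] = 1 + 1/4·h[0] + 1/12·h[1] + 1/4·h[3]
Solving the 3×3 linear system over states ≠ 2 gives exactly h = [54/29, 366/145, 0, 324/145] (h[2] = 0 is the target).

h = [1.8621, 2.5241, 0.0000, 2.2345]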